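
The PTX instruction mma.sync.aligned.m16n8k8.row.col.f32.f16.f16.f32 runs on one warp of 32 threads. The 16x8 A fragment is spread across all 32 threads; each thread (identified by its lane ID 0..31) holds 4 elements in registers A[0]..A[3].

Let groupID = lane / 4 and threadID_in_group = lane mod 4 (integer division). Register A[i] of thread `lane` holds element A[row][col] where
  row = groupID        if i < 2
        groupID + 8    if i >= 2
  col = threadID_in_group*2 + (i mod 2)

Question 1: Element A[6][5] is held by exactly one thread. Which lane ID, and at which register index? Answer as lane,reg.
r=6→G=6,rhi=0  c=5→T=2,p=1
L=6*4+2=26  i=0*2+1=1

26,1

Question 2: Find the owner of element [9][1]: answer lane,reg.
4,3

r: 9->gid=1,r8=1  c: 1->tid=0,i&1=1
L=1*4+0=4  i=1*2+1=3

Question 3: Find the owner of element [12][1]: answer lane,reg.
r:12=>grp=4,rB=1  c:1=>tig=0,lo=1
L=4*4+0=16  i=1*2+1=3

16,3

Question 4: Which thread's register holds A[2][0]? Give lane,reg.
r=2->g=2,rb=0  c=0->t=0,b0=0
L=2*4+0=8  i=0*2+0=0

8,0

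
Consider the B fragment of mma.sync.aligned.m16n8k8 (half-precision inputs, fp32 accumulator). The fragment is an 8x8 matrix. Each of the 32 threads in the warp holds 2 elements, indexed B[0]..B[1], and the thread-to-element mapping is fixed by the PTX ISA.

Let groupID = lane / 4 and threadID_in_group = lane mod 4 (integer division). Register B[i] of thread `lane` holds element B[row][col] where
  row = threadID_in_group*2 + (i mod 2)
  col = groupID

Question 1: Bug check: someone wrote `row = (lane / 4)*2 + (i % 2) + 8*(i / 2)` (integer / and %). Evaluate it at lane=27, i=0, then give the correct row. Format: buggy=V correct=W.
buggy=12 correct=6

`(lane / 4)*2 + (i % 2) + 8*(i / 2)`[27,0]→12
lane 27: G=6 (27/4), T=3 (27%4)
i=0: r=3*2+0=6, c=G=6
row: 12 vs 6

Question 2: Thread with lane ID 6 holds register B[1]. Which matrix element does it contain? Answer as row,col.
6: G=1,T=2
[1] (2*2+1,1) = (5,1)

5,1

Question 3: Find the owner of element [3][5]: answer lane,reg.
21,1

c=5→G=5  r=3→T=1,p=1
L=5*4+1=21  i=1=1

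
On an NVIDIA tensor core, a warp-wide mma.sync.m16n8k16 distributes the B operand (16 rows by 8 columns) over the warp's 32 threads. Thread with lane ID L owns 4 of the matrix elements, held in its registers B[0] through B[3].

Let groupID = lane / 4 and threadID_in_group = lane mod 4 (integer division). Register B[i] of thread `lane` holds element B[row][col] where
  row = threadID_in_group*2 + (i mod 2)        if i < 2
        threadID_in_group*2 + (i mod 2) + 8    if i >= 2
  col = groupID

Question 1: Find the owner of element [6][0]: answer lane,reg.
c=0->g=0  r=6->rb=0,t=3,b0=0
L=0*4+3=3  i=0*2+0=0

3,0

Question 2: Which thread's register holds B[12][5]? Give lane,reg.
22,2

c=5⇒gr=5  r=12⇒Rb=1,th=2,odd=0
L=5*4+2=22  i=1*2+0=2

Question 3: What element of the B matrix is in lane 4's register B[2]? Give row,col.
8,1

lane 4: g=1 (4/4), t=0 (4%4)
i=2: r=0*2+0+8=8, c=g=1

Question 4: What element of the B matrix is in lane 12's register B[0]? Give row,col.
12: gid=3,tid=0
[0] (0*2+0+0,3) = (0,3)

0,3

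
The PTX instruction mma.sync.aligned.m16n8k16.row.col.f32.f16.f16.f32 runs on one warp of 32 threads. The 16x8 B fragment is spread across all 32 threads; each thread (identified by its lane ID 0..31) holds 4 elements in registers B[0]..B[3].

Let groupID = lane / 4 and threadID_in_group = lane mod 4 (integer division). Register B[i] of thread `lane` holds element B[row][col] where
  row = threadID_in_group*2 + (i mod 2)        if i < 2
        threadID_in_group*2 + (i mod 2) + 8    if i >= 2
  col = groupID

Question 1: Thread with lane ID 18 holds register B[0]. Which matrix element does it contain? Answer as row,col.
4,4

L=18→G=18>>2=4, T=18&3=2
[0]→row 2·2+0+0=4  col G=4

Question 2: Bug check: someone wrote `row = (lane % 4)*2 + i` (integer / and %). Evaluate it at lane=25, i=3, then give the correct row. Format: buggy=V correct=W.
`(lane % 4)*2 + i`[25,3]→5
25: G=6,T=1
[3] (1*2+1+8,6) = (11,6)
row: 5 vs 11

buggy=5 correct=11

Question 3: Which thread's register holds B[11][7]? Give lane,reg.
c: 7->gid=7  r: 11->r8=1,tid=1,i&1=1
L=7*4+1=29  i=1*2+1=3

29,3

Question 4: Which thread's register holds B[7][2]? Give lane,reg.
11,1

c=2→G=2  r=7→rhi=0,T=3,p=1
L=2*4+3=11  i=0*2+1=1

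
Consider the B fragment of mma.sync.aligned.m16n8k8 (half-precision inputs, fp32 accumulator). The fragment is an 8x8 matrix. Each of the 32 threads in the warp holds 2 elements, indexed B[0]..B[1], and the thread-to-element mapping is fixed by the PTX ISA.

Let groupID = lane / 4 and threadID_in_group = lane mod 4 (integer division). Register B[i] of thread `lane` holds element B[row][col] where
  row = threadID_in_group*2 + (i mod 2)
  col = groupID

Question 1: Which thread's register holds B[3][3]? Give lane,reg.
c=3⇒gr=3  r=3⇒th=1,odd=1
L=3*4+1=13  i=1=1

13,1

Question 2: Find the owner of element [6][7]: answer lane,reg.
31,0

c:7=>grp=7  r:6=>tig=3,lo=0
L=7*4+3=31  i=0=0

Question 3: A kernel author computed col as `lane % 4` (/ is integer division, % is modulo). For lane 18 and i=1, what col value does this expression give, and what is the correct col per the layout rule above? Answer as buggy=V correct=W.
`lane % 4`[18,1]=>2
lane 18=>18/4=4, 18 mod 4=2
i=1  r:2·2+1=>5  c:4
col: 2 vs 4

buggy=2 correct=4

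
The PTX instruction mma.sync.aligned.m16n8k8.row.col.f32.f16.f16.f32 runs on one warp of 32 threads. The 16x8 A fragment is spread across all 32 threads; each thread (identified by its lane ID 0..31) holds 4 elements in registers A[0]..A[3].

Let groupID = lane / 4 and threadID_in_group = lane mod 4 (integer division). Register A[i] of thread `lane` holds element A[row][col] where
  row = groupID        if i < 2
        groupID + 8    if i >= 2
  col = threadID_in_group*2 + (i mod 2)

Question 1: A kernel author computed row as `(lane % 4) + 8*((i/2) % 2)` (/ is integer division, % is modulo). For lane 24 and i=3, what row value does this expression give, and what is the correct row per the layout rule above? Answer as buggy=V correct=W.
`(lane % 4) + 8*((i/2) % 2)`[24,3]->8
24: gid=6,tid=0
[3] (6+8,0*2+1) = (14,1)
row: 8 vs 14

buggy=8 correct=14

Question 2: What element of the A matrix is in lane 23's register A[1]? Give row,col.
lane 23->23/4=5, 23 mod 4=3
i=1  r:5+0->5  c:2·3+1->7

5,7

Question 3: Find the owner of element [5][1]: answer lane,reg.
20,1

r=5⇒gr=5,Rb=0  c=1⇒th=0,odd=1
L=5*4+0=20  i=0*2+1=1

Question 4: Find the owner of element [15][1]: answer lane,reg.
28,3

r=15⇒gr=7,Rb=1  c=1⇒th=0,odd=1
L=7*4+0=28  i=1*2+1=3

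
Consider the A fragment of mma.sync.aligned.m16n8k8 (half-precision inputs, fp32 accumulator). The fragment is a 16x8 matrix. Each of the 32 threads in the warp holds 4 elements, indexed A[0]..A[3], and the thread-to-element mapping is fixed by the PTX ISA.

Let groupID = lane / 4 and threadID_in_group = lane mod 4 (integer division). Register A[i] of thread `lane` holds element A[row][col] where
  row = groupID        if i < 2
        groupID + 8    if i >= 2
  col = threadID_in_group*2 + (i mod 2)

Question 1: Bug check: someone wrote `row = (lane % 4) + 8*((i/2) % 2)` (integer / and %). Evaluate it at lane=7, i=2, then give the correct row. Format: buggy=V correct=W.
buggy=11 correct=9

`(lane % 4) + 8*((i/2) % 2)`[7,2]→11
lane 7: G=1 (7/4), T=3 (7%4)
i=2: r=1+8=9, c=3*2+0=6
row: 11 vs 9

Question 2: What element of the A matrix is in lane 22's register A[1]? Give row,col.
22: gid=5,tid=2
[1] (5+0,2*2+1) = (5,5)

5,5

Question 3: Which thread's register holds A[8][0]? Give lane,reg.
0,2

r:8=>grp=0,rB=1  c:0=>tig=0,lo=0
L=0*4+0=0  i=1*2+0=2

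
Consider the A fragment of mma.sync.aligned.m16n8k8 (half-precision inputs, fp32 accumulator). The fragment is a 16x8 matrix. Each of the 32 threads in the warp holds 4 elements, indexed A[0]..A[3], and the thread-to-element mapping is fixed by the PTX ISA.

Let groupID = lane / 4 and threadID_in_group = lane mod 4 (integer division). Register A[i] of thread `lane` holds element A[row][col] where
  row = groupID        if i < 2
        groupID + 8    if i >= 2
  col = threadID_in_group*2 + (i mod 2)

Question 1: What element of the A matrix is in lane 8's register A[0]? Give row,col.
2,0

8: gr=2,th=0
[0] (2+0,0*2+0) = (2,0)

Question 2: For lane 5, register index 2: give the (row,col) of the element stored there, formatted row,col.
lane 5->5/4=1, 5 mod 4=1
i=2  r:1+8->9  c:2·1+0->2

9,2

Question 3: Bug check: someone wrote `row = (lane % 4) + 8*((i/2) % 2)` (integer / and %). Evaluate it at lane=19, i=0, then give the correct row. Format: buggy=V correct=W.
`(lane % 4) + 8*((i/2) % 2)`[19,0]⇒3
lane 19: gr=4 (19/4), th=3 (19%4)
i=0: r=4+0=4, c=3*2+0=6
row: 3 vs 4

buggy=3 correct=4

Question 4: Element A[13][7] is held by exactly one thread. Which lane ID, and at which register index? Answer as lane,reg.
23,3

r=13->g=5,rb=1  c=7->t=3,b0=1
L=5*4+3=23  i=1*2+1=3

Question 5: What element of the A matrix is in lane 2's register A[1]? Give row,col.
0,5

2: G=0,T=2
[1] (0+0,2*2+1) = (0,5)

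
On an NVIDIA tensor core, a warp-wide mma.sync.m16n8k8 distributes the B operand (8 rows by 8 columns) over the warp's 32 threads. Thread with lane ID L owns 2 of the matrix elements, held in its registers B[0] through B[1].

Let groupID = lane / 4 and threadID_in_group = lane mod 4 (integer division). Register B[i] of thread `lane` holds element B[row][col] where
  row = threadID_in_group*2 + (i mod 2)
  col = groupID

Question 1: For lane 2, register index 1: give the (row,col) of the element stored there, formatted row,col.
lane 2: gr=0 (2/4), th=2 (2%4)
i=1: r=2*2+1=5, c=gr=0

5,0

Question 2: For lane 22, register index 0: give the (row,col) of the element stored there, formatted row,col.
22: gr=5,th=2
[0] (2*2+0,5) = (4,5)

4,5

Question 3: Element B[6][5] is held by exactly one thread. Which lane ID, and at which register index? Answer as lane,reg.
23,0

c=5->g=5  r=6->t=3,b0=0
L=5*4+3=23  i=0=0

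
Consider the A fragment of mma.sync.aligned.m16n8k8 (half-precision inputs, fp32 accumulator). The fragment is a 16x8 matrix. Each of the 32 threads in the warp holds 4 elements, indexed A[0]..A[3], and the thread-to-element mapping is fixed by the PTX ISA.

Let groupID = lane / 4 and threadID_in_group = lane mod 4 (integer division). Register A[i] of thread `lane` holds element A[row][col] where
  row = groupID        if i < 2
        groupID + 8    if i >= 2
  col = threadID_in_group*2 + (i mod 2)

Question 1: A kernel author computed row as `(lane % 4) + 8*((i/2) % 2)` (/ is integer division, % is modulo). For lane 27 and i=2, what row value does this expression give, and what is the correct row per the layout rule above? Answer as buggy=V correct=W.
`(lane % 4) + 8*((i/2) % 2)`[27,2]=>11
lane 27: grp=6 (27/4), tig=3 (27%4)
i=2: r=6+8=14, c=3*2+0=6
row: 11 vs 14

buggy=11 correct=14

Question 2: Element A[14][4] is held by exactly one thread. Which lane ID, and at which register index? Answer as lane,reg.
26,2

r=14→G=6,rhi=1  c=4→T=2,p=0
L=6*4+2=26  i=1*2+0=2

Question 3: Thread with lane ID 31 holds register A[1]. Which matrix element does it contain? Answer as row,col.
L=31->gid=31>>2=7, tid=31&3=3
[1]->row 7+0=7  col 3·2+1=7

7,7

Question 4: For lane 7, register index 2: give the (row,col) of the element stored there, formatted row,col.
L=7=>grp=7>>2=1, tig=7&3=3
[2]=>row 1+8=9  col 3·2+0=6

9,6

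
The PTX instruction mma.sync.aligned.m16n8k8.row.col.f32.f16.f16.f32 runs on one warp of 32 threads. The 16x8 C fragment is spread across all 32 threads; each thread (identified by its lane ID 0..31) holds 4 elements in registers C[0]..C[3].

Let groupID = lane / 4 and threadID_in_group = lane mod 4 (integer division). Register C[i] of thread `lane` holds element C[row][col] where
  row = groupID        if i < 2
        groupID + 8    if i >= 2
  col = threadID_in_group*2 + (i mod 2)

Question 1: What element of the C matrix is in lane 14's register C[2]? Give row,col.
11,4

lane 14: gid=3 (14/4), tid=2 (14%4)
i=2: r=3+8=11, c=2*2+0=4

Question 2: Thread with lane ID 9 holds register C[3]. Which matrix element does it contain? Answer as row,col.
10,3

L=9→G=9>>2=2, T=9&3=1
[3]→row 2+8=10  col 1·2+1=3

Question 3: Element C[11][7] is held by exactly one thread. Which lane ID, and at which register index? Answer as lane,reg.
r=11⇒gr=3,Rb=1  c=7⇒th=3,odd=1
L=3*4+3=15  i=1*2+1=3

15,3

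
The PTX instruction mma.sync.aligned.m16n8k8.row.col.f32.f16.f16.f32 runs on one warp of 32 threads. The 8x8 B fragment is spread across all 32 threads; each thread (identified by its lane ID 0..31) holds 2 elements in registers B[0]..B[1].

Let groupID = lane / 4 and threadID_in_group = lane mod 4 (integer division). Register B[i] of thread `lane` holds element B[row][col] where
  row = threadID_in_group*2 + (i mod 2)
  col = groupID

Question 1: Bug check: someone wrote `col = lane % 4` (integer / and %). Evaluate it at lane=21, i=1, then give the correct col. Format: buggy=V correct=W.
buggy=1 correct=5

`lane % 4`[21,1]->1
lane 21->21/4=5, 21 mod 4=1
i=1  r:2·1+1->3  c:5
col: 1 vs 5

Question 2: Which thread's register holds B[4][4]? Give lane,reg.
c: 4->gid=4  r: 4->tid=2,i&1=0
L=4*4+2=18  i=0=0

18,0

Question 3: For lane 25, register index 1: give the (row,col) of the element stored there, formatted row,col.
L=25->gid=25>>2=6, tid=25&3=1
[1]->row 1·2+1=3  col gid=6

3,6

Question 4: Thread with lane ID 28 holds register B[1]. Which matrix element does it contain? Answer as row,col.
lane 28->28/4=7, 28 mod 4=0
i=1  r:2·0+1->1  c:7

1,7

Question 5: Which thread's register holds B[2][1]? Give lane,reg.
c:1=>grp=1  r:2=>tig=1,lo=0
L=1*4+1=5  i=0=0

5,0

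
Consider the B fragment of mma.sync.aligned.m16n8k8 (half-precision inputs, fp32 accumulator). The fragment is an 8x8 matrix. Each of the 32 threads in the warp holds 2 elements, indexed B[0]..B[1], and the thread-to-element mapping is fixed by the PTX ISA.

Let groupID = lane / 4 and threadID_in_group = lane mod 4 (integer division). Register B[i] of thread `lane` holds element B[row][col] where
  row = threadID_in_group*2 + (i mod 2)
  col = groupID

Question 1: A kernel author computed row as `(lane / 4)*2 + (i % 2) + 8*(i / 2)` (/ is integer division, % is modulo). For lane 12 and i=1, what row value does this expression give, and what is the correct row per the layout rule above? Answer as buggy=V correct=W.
`(lane / 4)*2 + (i % 2) + 8*(i / 2)`[12,1]->7
L=12->g=12>>2=3, t=12&3=0
[1]->row 0·2+1=1  col g=3
row: 7 vs 1

buggy=7 correct=1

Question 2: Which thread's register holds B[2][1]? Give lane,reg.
c=1->g=1  r=2->t=1,b0=0
L=1*4+1=5  i=0=0

5,0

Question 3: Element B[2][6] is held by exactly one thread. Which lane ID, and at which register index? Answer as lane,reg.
25,0

c=6→G=6  r=2→T=1,p=0
L=6*4+1=25  i=0=0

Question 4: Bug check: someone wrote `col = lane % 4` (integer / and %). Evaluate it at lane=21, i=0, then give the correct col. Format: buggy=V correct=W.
`lane % 4`[21,0]->1
lane 21: g=5 (21/4), t=1 (21%4)
i=0: r=1*2+0=2, c=g=5
col: 1 vs 5

buggy=1 correct=5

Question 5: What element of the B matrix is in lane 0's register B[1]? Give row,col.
1,0

0: gid=0,tid=0
[1] (0*2+1,0) = (1,0)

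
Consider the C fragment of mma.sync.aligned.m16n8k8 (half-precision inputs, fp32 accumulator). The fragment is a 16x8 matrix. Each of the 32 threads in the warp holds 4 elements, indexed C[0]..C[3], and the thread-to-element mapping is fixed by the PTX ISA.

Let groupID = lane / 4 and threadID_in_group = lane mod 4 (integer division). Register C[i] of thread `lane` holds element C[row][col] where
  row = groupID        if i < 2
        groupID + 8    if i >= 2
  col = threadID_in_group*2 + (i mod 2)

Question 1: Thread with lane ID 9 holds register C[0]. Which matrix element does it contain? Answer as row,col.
2,2

lane 9->9/4=2, 9 mod 4=1
i=0  r:2+0->2  c:2·1+0->2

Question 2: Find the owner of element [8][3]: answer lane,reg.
r=8→G=0,rhi=1  c=3→T=1,p=1
L=0*4+1=1  i=1*2+1=3

1,3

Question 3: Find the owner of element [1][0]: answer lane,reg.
r: 1->gid=1,r8=0  c: 0->tid=0,i&1=0
L=1*4+0=4  i=0*2+0=0

4,0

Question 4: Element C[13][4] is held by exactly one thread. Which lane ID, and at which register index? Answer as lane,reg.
r: 13->gid=5,r8=1  c: 4->tid=2,i&1=0
L=5*4+2=22  i=1*2+0=2

22,2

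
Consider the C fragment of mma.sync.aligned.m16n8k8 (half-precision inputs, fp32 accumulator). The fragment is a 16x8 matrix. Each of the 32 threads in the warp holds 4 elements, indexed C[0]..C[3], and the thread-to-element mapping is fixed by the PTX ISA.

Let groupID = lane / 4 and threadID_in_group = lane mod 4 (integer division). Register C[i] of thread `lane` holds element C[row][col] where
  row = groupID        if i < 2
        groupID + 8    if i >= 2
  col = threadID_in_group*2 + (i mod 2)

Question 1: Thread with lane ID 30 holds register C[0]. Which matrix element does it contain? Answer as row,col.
30: gid=7,tid=2
[0] (7+0,2*2+0) = (7,4)

7,4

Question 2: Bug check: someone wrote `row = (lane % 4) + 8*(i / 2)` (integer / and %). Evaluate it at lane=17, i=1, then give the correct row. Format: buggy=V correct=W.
`(lane % 4) + 8*(i / 2)`[17,1]⇒1
lane 17: gr=4 (17/4), th=1 (17%4)
i=1: r=4+0=4, c=1*2+1=3
row: 1 vs 4

buggy=1 correct=4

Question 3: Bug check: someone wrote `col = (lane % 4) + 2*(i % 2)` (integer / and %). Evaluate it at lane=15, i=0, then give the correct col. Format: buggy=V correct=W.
`(lane % 4) + 2*(i % 2)`[15,0]=>3
15: grp=3,tig=3
[0] (3+0,3*2+0) = (3,6)
col: 3 vs 6

buggy=3 correct=6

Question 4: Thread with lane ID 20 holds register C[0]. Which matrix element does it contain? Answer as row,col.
lane 20: gr=5 (20/4), th=0 (20%4)
i=0: r=5+0=5, c=0*2+0=0

5,0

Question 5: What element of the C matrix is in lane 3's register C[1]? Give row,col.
0,7

lane 3: g=0 (3/4), t=3 (3%4)
i=1: r=0+0=0, c=3*2+1=7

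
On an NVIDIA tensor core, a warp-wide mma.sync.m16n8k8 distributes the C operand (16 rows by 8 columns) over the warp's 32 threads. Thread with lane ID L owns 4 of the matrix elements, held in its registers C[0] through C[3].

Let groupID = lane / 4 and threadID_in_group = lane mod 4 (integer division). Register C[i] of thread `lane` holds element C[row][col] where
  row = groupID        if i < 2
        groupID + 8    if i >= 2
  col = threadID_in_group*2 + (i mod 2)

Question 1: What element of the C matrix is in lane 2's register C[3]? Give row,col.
8,5

2: g=0,t=2
[3] (0+8,2*2+1) = (8,5)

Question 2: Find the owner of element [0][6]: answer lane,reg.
3,0

r=0->g=0,rb=0  c=6->t=3,b0=0
L=0*4+3=3  i=0*2+0=0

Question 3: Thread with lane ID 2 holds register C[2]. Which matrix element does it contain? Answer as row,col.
lane 2->2/4=0, 2 mod 4=2
i=2  r:0+8->8  c:2·2+0->4

8,4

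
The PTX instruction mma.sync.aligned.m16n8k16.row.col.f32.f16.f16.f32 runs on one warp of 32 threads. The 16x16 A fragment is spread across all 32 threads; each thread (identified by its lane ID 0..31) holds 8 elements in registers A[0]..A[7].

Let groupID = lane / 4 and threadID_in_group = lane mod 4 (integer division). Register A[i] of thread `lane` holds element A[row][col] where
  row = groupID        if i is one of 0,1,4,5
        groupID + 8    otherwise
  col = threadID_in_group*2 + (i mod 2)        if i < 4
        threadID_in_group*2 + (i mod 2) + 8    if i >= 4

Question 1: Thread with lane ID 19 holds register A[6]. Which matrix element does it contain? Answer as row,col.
lane 19: gr=4 (19/4), th=3 (19%4)
i=6: r=4+8=12, c=3*2+0+8=14

12,14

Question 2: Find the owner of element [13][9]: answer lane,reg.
20,7

r=13→G=5,rhi=1  c=9→chi=1,T=0,p=1
L=5*4+0=20  i=1*4+1*2+1=7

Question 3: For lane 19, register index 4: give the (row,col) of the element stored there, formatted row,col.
4,14

L=19⇒gr=19>>2=4, th=19&3=3
[4]⇒row 4+0=4  col 3·2+0+8=14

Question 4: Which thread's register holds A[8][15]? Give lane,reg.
r=8→G=0,rhi=1  c=15→chi=1,T=3,p=1
L=0*4+3=3  i=1*4+1*2+1=7

3,7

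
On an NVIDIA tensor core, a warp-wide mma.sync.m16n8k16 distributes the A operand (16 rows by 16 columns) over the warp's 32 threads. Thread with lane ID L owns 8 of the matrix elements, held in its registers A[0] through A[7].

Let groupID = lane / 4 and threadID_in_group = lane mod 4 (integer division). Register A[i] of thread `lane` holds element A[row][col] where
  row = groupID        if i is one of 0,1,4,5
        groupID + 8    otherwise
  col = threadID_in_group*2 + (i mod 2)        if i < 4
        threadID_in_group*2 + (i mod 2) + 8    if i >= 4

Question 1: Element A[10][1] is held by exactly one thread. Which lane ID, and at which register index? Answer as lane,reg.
r=10⇒gr=2,Rb=1  c=1⇒Cb=0,th=0,odd=1
L=2*4+0=8  i=0*4+1*2+1=3

8,3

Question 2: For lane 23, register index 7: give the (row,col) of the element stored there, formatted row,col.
13,15

L=23->gid=23>>2=5, tid=23&3=3
[7]->row 5+8=13  col 3·2+1+8=15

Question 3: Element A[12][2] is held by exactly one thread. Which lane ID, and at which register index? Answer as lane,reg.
17,2

r: 12->gid=4,r8=1  c: 2->c8=0,tid=1,i&1=0
L=4*4+1=17  i=0*4+1*2+0=2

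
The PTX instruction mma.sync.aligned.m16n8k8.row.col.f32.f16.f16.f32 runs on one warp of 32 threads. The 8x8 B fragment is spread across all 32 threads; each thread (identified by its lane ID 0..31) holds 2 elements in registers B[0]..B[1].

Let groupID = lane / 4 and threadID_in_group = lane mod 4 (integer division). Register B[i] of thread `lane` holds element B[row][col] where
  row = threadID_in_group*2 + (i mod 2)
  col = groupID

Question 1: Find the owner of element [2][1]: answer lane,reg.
c=1->g=1  r=2->t=1,b0=0
L=1*4+1=5  i=0=0

5,0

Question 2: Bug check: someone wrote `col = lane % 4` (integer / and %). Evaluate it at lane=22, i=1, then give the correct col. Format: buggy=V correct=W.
`lane % 4`[22,1]⇒2
lane 22: gr=5 (22/4), th=2 (22%4)
i=1: r=2*2+1=5, c=gr=5
col: 2 vs 5

buggy=2 correct=5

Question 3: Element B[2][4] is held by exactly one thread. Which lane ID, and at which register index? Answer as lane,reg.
c=4⇒gr=4  r=2⇒th=1,odd=0
L=4*4+1=17  i=0=0

17,0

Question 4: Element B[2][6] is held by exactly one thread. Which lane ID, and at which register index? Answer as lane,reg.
c:6=>grp=6  r:2=>tig=1,lo=0
L=6*4+1=25  i=0=0

25,0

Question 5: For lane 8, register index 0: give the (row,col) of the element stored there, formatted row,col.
lane 8: gid=2 (8/4), tid=0 (8%4)
i=0: r=0*2+0=0, c=gid=2

0,2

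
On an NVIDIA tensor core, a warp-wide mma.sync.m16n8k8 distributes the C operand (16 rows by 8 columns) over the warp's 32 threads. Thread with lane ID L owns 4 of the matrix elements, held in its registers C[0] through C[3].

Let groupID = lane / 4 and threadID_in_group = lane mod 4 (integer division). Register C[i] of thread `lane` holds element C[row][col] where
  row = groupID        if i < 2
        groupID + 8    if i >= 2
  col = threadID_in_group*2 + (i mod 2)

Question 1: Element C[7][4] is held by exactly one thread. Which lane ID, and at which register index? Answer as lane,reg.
30,0

r:7=>grp=7,rB=0  c:4=>tig=2,lo=0
L=7*4+2=30  i=0*2+0=0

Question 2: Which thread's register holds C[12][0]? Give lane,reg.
16,2

r=12⇒gr=4,Rb=1  c=0⇒th=0,odd=0
L=4*4+0=16  i=1*2+0=2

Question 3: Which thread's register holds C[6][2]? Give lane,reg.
r=6->g=6,rb=0  c=2->t=1,b0=0
L=6*4+1=25  i=0*2+0=0

25,0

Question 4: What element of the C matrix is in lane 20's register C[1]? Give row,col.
20: gr=5,th=0
[1] (5+0,0*2+1) = (5,1)

5,1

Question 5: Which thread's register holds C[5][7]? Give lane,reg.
r:5=>grp=5,rB=0  c:7=>tig=3,lo=1
L=5*4+3=23  i=0*2+1=1

23,1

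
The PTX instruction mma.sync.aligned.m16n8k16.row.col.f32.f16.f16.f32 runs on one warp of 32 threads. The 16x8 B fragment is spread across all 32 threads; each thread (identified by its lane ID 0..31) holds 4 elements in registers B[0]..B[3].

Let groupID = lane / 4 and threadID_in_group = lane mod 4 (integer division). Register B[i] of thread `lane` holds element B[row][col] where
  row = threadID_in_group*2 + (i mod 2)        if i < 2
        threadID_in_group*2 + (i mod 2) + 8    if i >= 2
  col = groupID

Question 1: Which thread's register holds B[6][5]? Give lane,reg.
23,0

c=5⇒gr=5  r=6⇒Rb=0,th=3,odd=0
L=5*4+3=23  i=0*2+0=0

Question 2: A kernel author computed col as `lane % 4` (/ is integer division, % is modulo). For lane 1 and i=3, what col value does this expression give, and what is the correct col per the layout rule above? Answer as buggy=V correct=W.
`lane % 4`[1,3]=>1
lane 1=>1/4=0, 1 mod 4=1
i=3  r:2·1+1+8=>11  c:0
col: 1 vs 0

buggy=1 correct=0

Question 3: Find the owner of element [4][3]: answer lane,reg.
14,0

c=3->g=3  r=4->rb=0,t=2,b0=0
L=3*4+2=14  i=0*2+0=0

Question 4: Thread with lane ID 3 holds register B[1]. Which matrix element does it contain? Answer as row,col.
L=3⇒gr=3>>2=0, th=3&3=3
[1]⇒row 3·2+1+0=7  col gr=0

7,0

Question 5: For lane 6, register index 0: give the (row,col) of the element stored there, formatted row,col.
4,1

6: g=1,t=2
[0] (2*2+0+0,1) = (4,1)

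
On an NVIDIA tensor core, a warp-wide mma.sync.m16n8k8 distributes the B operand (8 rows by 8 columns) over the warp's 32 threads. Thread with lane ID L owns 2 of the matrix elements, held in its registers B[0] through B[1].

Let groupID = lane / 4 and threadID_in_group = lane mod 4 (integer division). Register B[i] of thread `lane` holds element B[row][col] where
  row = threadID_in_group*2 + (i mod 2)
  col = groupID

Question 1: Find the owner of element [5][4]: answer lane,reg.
18,1

c=4→G=4  r=5→T=2,p=1
L=4*4+2=18  i=1=1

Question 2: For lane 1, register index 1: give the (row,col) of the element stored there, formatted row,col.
lane 1: gr=0 (1/4), th=1 (1%4)
i=1: r=1*2+1=3, c=gr=0

3,0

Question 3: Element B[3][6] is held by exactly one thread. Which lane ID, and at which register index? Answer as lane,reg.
c: 6->gid=6  r: 3->tid=1,i&1=1
L=6*4+1=25  i=1=1

25,1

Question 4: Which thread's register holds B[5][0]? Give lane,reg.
c:0=>grp=0  r:5=>tig=2,lo=1
L=0*4+2=2  i=1=1

2,1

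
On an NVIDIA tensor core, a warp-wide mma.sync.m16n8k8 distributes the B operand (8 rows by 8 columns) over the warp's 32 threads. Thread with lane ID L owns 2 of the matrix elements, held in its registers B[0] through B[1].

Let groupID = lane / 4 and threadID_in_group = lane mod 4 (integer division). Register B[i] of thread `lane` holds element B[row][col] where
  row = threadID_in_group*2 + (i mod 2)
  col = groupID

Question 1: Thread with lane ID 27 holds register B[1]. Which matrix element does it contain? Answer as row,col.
lane 27: G=6 (27/4), T=3 (27%4)
i=1: r=3*2+1=7, c=G=6

7,6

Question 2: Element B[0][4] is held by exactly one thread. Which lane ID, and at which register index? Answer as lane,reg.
16,0

c=4→G=4  r=0→T=0,p=0
L=4*4+0=16  i=0=0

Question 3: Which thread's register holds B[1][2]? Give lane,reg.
c=2⇒gr=2  r=1⇒th=0,odd=1
L=2*4+0=8  i=1=1

8,1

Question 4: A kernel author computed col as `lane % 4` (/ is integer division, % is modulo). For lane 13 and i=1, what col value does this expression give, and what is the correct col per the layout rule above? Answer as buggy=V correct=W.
buggy=1 correct=3

`lane % 4`[13,1]→1
lane 13→13/4=3, 13 mod 4=1
i=1  r:2·1+1→3  c:3
col: 1 vs 3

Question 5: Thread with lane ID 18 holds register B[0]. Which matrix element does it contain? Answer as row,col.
4,4

lane 18: grp=4 (18/4), tig=2 (18%4)
i=0: r=2*2+0=4, c=grp=4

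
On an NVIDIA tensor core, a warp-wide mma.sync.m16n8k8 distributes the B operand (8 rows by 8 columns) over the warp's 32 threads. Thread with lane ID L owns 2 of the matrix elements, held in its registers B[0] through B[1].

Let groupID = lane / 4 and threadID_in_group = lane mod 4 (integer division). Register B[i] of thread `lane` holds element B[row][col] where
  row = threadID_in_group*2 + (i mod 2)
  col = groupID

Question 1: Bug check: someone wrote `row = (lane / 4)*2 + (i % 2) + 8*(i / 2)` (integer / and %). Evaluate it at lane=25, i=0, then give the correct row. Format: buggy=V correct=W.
buggy=12 correct=2

`(lane / 4)*2 + (i % 2) + 8*(i / 2)`[25,0]=>12
25: grp=6,tig=1
[0] (1*2+0,6) = (2,6)
row: 12 vs 2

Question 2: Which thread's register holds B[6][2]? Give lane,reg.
c:2=>grp=2  r:6=>tig=3,lo=0
L=2*4+3=11  i=0=0

11,0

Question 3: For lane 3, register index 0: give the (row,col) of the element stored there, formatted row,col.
lane 3->3/4=0, 3 mod 4=3
i=0  r:2·3+0->6  c:0

6,0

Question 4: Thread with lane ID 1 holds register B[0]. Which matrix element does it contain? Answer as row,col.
1: g=0,t=1
[0] (1*2+0,0) = (2,0)

2,0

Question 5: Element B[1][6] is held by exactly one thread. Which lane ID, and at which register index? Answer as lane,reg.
c=6⇒gr=6  r=1⇒th=0,odd=1
L=6*4+0=24  i=1=1

24,1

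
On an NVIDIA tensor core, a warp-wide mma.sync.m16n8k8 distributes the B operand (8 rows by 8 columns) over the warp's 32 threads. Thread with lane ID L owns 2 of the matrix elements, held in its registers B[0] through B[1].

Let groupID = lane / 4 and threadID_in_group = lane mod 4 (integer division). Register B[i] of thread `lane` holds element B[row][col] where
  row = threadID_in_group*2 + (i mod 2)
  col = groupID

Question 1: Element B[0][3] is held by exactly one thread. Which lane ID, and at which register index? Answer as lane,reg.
c=3→G=3  r=0→T=0,p=0
L=3*4+0=12  i=0=0

12,0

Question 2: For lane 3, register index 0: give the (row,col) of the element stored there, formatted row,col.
6,0

lane 3: gid=0 (3/4), tid=3 (3%4)
i=0: r=3*2+0=6, c=gid=0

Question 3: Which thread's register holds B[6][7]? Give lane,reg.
31,0

c: 7->gid=7  r: 6->tid=3,i&1=0
L=7*4+3=31  i=0=0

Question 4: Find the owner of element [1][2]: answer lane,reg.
8,1

c:2=>grp=2  r:1=>tig=0,lo=1
L=2*4+0=8  i=1=1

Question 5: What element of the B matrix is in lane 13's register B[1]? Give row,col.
lane 13: G=3 (13/4), T=1 (13%4)
i=1: r=1*2+1=3, c=G=3

3,3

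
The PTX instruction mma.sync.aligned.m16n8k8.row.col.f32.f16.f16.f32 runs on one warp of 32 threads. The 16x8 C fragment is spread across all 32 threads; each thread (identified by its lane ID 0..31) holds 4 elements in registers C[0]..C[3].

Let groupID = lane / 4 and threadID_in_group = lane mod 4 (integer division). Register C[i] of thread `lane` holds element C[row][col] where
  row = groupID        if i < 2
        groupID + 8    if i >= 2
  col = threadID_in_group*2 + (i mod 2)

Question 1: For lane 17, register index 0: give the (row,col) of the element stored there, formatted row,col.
4,2

lane 17: gid=4 (17/4), tid=1 (17%4)
i=0: r=4+0=4, c=1*2+0=2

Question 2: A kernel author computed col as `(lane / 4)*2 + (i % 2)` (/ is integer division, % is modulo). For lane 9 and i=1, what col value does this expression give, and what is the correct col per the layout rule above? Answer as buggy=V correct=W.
buggy=5 correct=3

`(lane / 4)*2 + (i % 2)`[9,1]=>5
9: grp=2,tig=1
[1] (2+0,1*2+1) = (2,3)
col: 5 vs 3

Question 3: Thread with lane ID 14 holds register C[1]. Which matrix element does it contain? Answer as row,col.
14: gid=3,tid=2
[1] (3+0,2*2+1) = (3,5)

3,5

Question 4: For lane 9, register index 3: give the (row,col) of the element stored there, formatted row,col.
lane 9->9/4=2, 9 mod 4=1
i=3  r:2+8->10  c:2·1+1->3

10,3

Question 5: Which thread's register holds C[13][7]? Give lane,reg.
23,3

r=13->g=5,rb=1  c=7->t=3,b0=1
L=5*4+3=23  i=1*2+1=3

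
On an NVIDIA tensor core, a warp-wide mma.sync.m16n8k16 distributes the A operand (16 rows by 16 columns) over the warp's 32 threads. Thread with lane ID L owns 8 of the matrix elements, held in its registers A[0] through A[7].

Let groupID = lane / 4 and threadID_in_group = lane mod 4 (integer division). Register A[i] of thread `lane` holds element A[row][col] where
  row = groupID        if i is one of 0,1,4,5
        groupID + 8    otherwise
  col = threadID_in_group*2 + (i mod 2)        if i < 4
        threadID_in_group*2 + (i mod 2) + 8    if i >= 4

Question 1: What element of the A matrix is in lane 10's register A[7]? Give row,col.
10: grp=2,tig=2
[7] (2+8,2*2+1+8) = (10,13)

10,13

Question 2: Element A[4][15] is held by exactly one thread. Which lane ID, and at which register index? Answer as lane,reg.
19,5

r=4→G=4,rhi=0  c=15→chi=1,T=3,p=1
L=4*4+3=19  i=1*4+0*2+1=5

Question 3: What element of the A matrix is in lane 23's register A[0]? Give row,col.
5,6

L=23→G=23>>2=5, T=23&3=3
[0]→row 5+0=5  col 3·2+0+0=6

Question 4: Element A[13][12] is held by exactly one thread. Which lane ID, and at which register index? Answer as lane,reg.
r=13→G=5,rhi=1  c=12→chi=1,T=2,p=0
L=5*4+2=22  i=1*4+1*2+0=6

22,6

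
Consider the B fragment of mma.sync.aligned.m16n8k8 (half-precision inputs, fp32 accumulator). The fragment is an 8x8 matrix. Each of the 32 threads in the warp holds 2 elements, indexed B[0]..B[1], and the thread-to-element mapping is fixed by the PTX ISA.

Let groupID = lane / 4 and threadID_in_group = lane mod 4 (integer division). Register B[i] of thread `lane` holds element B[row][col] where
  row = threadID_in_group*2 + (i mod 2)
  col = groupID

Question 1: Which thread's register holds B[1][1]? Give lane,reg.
4,1

c=1⇒gr=1  r=1⇒th=0,odd=1
L=1*4+0=4  i=1=1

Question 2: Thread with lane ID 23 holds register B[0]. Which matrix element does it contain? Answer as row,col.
6,5

23: G=5,T=3
[0] (3*2+0,5) = (6,5)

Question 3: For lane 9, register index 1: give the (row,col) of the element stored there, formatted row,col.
3,2

lane 9: G=2 (9/4), T=1 (9%4)
i=1: r=1*2+1=3, c=G=2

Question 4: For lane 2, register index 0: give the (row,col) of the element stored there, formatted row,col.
4,0

L=2->gid=2>>2=0, tid=2&3=2
[0]->row 2·2+0=4  col gid=0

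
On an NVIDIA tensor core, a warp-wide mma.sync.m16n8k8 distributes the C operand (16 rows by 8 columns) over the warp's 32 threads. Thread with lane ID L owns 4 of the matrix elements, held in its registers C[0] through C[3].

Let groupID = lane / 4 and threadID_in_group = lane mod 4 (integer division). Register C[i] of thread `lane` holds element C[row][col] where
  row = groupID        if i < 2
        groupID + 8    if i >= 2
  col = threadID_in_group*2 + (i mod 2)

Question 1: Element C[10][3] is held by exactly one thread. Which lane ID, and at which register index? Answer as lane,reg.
9,3

r=10⇒gr=2,Rb=1  c=3⇒th=1,odd=1
L=2*4+1=9  i=1*2+1=3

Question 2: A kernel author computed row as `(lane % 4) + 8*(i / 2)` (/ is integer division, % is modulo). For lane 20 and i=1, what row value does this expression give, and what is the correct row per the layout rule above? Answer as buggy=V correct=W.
`(lane % 4) + 8*(i / 2)`[20,1]->0
L=20->g=20>>2=5, t=20&3=0
[1]->row 5+0=5  col 0·2+1=1
row: 0 vs 5

buggy=0 correct=5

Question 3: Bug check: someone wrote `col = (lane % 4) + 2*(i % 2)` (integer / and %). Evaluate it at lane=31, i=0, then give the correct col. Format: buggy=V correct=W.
buggy=3 correct=6

`(lane % 4) + 2*(i % 2)`[31,0]=>3
lane 31=>31/4=7, 31 mod 4=3
i=0  r:7+0=>7  c:2·3+0=>6
col: 3 vs 6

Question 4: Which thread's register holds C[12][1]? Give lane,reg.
r=12→G=4,rhi=1  c=1→T=0,p=1
L=4*4+0=16  i=1*2+1=3

16,3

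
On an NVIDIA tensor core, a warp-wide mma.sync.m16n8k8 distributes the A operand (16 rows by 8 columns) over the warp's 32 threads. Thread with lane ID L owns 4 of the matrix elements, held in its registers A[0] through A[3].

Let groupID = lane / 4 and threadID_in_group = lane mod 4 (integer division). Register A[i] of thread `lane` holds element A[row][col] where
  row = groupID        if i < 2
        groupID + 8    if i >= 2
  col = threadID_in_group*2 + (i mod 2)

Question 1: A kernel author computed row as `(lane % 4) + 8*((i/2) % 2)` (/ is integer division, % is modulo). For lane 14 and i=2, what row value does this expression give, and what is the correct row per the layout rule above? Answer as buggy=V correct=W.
buggy=10 correct=11

`(lane % 4) + 8*((i/2) % 2)`[14,2]->10
L=14->gid=14>>2=3, tid=14&3=2
[2]->row 3+8=11  col 2·2+0=4
row: 10 vs 11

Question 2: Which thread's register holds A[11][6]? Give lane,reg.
r:11=>grp=3,rB=1  c:6=>tig=3,lo=0
L=3*4+3=15  i=1*2+0=2

15,2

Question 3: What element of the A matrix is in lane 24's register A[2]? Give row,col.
14,0

24: gid=6,tid=0
[2] (6+8,0*2+0) = (14,0)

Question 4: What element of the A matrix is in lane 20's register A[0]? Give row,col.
5,0

lane 20=>20/4=5, 20 mod 4=0
i=0  r:5+0=>5  c:2·0+0=>0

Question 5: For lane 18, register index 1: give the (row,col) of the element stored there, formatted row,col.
4,5

L=18->g=18>>2=4, t=18&3=2
[1]->row 4+0=4  col 2·2+1=5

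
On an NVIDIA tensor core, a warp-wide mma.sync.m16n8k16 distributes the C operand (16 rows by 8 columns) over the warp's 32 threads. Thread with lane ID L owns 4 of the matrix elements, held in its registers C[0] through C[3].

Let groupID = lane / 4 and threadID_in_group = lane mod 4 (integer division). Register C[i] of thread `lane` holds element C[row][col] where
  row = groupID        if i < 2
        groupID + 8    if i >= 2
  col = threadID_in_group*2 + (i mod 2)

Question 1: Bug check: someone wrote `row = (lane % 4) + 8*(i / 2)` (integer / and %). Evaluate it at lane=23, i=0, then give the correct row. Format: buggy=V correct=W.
`(lane % 4) + 8*(i / 2)`[23,0]=>3
lane 23: grp=5 (23/4), tig=3 (23%4)
i=0: r=5+0=5, c=3*2+0=6
row: 3 vs 5

buggy=3 correct=5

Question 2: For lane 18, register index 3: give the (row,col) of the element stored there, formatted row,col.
12,5

18: g=4,t=2
[3] (4+8,2*2+1) = (12,5)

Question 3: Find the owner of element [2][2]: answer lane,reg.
r=2->g=2,rb=0  c=2->t=1,b0=0
L=2*4+1=9  i=0*2+0=0

9,0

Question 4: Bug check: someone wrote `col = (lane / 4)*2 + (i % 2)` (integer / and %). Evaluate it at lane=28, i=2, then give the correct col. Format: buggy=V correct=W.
buggy=14 correct=0

`(lane / 4)*2 + (i % 2)`[28,2]→14
lane 28→28/4=7, 28 mod 4=0
i=2  r:7+8→15  c:2·0+0→0
col: 14 vs 0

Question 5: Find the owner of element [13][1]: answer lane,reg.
20,3

r:13=>grp=5,rB=1  c:1=>tig=0,lo=1
L=5*4+0=20  i=1*2+1=3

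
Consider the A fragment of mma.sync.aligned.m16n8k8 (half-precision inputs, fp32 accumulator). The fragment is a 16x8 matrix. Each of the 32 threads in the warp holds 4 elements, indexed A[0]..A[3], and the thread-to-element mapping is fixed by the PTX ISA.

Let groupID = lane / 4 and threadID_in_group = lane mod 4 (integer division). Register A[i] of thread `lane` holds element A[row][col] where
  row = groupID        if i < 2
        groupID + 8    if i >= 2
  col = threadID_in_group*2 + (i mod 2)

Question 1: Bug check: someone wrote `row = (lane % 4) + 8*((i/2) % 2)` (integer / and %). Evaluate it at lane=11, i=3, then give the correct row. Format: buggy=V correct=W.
`(lane % 4) + 8*((i/2) % 2)`[11,3]=>11
lane 11: grp=2 (11/4), tig=3 (11%4)
i=3: r=2+8=10, c=3*2+1=7
row: 11 vs 10

buggy=11 correct=10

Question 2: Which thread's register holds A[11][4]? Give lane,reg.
14,2

r: 11->gid=3,r8=1  c: 4->tid=2,i&1=0
L=3*4+2=14  i=1*2+0=2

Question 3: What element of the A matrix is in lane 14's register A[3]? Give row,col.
lane 14: g=3 (14/4), t=2 (14%4)
i=3: r=3+8=11, c=2*2+1=5

11,5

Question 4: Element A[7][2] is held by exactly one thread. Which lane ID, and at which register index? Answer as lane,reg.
r: 7->gid=7,r8=0  c: 2->tid=1,i&1=0
L=7*4+1=29  i=0*2+0=0

29,0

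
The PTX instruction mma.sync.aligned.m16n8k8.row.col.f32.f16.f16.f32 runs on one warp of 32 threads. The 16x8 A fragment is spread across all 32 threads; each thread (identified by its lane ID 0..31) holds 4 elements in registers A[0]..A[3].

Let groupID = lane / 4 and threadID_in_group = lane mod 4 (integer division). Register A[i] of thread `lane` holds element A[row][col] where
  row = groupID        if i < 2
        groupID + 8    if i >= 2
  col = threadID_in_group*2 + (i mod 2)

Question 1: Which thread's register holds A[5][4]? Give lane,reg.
22,0

r: 5->gid=5,r8=0  c: 4->tid=2,i&1=0
L=5*4+2=22  i=0*2+0=0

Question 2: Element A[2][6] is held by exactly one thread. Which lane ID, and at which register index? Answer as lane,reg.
11,0

r:2=>grp=2,rB=0  c:6=>tig=3,lo=0
L=2*4+3=11  i=0*2+0=0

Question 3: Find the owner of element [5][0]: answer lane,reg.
r=5→G=5,rhi=0  c=0→T=0,p=0
L=5*4+0=20  i=0*2+0=0

20,0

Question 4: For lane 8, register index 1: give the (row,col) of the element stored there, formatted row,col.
2,1

L=8⇒gr=8>>2=2, th=8&3=0
[1]⇒row 2+0=2  col 0·2+1=1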